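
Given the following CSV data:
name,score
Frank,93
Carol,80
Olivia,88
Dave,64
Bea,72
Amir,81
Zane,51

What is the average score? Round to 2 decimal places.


Scores: 93, 80, 88, 64, 72, 81, 51
Sum = 529
Count = 7
Average = 529 / 7 = 75.57

ANSWER: 75.57


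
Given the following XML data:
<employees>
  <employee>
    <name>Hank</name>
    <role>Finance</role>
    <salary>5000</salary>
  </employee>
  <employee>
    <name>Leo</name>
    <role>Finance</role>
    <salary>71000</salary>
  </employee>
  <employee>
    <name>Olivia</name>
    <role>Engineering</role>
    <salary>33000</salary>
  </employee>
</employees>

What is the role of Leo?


Searching for <employee> with <name>Leo</name>
Found at position 2
<role>Finance</role>

ANSWER: Finance


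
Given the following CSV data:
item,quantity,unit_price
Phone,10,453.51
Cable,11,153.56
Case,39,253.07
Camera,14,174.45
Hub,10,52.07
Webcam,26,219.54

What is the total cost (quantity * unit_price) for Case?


Row: Case
quantity = 39
unit_price = 253.07
total = 39 * 253.07 = 9869.73

ANSWER: 9869.73


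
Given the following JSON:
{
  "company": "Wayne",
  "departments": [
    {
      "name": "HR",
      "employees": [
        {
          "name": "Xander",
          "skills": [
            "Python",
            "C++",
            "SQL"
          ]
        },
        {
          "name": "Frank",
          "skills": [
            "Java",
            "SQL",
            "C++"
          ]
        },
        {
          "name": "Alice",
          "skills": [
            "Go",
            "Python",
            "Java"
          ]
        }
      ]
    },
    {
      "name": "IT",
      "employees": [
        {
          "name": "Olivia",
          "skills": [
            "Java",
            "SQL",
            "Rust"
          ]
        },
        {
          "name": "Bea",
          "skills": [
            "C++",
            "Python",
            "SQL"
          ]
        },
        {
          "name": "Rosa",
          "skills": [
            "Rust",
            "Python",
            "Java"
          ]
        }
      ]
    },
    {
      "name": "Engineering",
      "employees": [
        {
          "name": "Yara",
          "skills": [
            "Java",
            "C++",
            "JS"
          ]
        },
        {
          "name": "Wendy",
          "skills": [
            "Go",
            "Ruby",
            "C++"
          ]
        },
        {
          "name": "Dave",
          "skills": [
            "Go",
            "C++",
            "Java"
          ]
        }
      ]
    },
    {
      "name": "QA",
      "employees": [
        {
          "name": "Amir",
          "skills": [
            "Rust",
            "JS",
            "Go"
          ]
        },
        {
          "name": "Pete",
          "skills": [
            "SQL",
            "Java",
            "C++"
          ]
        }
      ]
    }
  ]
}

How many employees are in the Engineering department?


Path: departments[2].employees
Count: 3

ANSWER: 3


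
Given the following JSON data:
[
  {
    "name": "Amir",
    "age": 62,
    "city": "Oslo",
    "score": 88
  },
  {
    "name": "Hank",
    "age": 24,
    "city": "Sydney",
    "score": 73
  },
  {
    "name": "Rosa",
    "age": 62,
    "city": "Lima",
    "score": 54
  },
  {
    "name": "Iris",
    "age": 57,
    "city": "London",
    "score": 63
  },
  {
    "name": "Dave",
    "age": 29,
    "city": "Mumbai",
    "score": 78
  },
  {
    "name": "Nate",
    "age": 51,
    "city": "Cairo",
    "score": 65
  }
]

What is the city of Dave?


Looking up record where name = Dave
Record index: 4
Field 'city' = Mumbai

ANSWER: Mumbai


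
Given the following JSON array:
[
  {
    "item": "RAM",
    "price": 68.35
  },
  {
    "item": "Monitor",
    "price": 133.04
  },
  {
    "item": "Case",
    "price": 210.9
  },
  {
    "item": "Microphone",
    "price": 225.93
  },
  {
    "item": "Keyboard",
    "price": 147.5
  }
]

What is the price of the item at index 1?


Array index 1 -> Monitor
price = 133.04

ANSWER: 133.04


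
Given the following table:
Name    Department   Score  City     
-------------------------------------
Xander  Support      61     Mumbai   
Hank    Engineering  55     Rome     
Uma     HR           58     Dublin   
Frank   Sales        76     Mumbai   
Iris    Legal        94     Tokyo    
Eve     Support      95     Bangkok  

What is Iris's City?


Row 5: Iris
City = Tokyo

ANSWER: Tokyo


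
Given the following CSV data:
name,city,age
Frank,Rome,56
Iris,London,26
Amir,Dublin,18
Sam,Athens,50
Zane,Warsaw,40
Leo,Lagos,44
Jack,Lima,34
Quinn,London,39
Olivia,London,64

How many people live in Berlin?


Scanning city column for 'Berlin':
Total matches: 0

ANSWER: 0


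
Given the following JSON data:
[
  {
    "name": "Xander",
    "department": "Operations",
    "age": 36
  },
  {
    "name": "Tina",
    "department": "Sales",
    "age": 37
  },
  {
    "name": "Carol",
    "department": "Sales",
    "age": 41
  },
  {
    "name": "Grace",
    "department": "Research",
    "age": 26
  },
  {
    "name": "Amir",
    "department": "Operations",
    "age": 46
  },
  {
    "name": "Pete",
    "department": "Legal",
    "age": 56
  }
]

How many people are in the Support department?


Scanning records for department = Support
  No matches found
Count: 0

ANSWER: 0


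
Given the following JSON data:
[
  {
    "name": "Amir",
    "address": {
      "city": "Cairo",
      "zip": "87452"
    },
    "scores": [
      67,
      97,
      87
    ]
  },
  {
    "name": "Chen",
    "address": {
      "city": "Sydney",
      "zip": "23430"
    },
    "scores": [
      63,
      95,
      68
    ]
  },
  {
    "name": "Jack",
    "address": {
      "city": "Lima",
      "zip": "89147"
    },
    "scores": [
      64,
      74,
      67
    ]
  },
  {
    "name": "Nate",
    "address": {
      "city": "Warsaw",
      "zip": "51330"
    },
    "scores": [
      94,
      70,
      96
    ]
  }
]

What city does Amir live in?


Path: records[0].address.city
Value: Cairo

ANSWER: Cairo


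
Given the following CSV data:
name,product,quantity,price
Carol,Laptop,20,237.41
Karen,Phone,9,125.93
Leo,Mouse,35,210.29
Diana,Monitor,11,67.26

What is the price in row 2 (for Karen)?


Row 2: Karen
Column 'price' = 125.93

ANSWER: 125.93


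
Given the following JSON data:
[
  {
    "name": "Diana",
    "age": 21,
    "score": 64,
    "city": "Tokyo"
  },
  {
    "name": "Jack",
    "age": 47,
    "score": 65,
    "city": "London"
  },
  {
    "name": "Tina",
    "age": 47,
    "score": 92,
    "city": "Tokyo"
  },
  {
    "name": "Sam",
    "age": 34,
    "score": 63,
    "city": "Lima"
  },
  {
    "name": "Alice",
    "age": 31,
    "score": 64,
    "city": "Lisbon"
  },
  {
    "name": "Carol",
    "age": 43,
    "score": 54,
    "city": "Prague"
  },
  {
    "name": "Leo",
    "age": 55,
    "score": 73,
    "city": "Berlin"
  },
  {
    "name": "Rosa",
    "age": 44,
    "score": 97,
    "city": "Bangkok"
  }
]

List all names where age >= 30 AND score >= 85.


Checking both conditions:
  Diana (age=21, score=64) -> no
  Jack (age=47, score=65) -> no
  Tina (age=47, score=92) -> YES
  Sam (age=34, score=63) -> no
  Alice (age=31, score=64) -> no
  Carol (age=43, score=54) -> no
  Leo (age=55, score=73) -> no
  Rosa (age=44, score=97) -> YES


ANSWER: Tina, Rosa


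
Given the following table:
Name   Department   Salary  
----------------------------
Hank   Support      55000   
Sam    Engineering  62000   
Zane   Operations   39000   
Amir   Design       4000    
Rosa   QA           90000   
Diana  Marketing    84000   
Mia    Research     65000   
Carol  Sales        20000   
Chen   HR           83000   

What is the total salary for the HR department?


HR department members:
  Chen: 83000
Total = 83000 = 83000

ANSWER: 83000


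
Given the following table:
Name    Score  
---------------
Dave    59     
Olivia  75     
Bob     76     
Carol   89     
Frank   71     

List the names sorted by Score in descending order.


Sorting by Score (descending):
  Carol: 89
  Bob: 76
  Olivia: 75
  Frank: 71
  Dave: 59


ANSWER: Carol, Bob, Olivia, Frank, Dave


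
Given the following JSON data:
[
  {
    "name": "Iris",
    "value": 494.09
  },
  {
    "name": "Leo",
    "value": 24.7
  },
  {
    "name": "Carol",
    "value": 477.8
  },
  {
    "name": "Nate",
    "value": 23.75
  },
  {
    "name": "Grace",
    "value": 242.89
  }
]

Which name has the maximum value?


Comparing values:
  Iris: 494.09
  Leo: 24.7
  Carol: 477.8
  Nate: 23.75
  Grace: 242.89
Maximum: Iris (494.09)

ANSWER: Iris


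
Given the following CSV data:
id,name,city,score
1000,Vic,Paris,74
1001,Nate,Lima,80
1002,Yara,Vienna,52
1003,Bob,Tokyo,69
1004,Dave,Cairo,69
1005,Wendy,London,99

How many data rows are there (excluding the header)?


Counting rows (excluding header):
Header: id,name,city,score
Data rows: 6

ANSWER: 6


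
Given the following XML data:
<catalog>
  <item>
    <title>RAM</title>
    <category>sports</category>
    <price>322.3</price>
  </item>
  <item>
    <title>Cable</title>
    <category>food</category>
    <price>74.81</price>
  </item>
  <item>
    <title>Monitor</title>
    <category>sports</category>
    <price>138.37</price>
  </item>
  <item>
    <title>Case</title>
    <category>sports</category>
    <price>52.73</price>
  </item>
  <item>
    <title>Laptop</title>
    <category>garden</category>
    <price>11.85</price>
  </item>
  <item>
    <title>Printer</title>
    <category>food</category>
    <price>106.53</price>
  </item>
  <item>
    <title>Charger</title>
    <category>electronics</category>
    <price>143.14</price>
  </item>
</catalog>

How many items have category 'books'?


Scanning <item> elements for <category>books</category>:
Count: 0

ANSWER: 0


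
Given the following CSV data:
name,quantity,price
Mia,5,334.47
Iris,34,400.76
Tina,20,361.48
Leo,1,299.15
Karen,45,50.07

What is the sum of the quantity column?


Values in 'quantity' column:
  Row 1: 5
  Row 2: 34
  Row 3: 20
  Row 4: 1
  Row 5: 45
Sum = 5 + 34 + 20 + 1 + 45 = 105

ANSWER: 105


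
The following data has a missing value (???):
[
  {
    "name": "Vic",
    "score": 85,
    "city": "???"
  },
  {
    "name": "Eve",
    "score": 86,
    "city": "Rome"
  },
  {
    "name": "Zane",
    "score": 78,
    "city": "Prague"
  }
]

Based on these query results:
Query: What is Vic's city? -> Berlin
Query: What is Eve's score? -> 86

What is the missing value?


The missing value is Vic's city
From query: Vic's city = Berlin

ANSWER: Berlin


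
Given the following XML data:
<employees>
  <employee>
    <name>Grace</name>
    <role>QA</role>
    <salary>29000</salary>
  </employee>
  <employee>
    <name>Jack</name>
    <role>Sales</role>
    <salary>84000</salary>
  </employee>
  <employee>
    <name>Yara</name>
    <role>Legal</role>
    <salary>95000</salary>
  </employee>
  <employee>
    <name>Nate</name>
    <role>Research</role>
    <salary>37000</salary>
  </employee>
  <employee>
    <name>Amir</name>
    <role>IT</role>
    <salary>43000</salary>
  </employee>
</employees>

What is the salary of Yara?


Searching for <employee> with <name>Yara</name>
Found at position 3
<salary>95000</salary>

ANSWER: 95000


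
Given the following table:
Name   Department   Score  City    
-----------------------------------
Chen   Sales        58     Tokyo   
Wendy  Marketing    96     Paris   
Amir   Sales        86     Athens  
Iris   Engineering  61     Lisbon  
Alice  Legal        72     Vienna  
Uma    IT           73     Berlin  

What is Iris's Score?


Row 4: Iris
Score = 61

ANSWER: 61


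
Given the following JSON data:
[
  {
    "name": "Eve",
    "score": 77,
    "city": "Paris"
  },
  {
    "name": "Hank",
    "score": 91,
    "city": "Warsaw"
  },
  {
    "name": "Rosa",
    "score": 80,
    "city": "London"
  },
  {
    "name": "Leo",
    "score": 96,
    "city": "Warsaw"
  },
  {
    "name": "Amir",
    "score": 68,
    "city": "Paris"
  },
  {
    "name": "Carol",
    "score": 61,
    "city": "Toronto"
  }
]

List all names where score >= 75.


Filtering records where score >= 75:
  Eve (score=77) -> YES
  Hank (score=91) -> YES
  Rosa (score=80) -> YES
  Leo (score=96) -> YES
  Amir (score=68) -> no
  Carol (score=61) -> no


ANSWER: Eve, Hank, Rosa, Leo


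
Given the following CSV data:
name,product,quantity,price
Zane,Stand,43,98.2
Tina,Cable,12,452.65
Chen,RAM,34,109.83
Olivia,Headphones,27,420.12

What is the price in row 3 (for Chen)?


Row 3: Chen
Column 'price' = 109.83

ANSWER: 109.83


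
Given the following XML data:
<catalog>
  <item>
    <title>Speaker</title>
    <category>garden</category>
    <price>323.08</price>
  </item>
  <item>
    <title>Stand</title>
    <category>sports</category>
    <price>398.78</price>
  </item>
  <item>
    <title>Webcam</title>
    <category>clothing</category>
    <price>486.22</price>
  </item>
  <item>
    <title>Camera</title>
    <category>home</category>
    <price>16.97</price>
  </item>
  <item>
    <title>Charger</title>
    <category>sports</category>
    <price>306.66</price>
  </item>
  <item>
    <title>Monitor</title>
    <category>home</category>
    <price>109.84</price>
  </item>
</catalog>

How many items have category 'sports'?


Scanning <item> elements for <category>sports</category>:
  Item 2: Stand -> MATCH
  Item 5: Charger -> MATCH
Count: 2

ANSWER: 2


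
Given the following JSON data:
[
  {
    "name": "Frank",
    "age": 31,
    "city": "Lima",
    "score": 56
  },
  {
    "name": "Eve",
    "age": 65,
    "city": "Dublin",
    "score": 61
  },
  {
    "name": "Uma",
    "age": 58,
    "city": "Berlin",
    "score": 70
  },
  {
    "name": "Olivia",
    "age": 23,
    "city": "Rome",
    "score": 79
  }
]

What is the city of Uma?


Looking up record where name = Uma
Record index: 2
Field 'city' = Berlin

ANSWER: Berlin


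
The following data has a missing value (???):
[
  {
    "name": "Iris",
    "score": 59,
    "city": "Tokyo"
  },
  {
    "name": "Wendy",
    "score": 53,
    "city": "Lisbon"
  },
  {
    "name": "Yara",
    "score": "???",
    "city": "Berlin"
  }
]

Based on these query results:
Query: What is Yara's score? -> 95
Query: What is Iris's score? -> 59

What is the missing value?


The missing value is Yara's score
From query: Yara's score = 95

ANSWER: 95


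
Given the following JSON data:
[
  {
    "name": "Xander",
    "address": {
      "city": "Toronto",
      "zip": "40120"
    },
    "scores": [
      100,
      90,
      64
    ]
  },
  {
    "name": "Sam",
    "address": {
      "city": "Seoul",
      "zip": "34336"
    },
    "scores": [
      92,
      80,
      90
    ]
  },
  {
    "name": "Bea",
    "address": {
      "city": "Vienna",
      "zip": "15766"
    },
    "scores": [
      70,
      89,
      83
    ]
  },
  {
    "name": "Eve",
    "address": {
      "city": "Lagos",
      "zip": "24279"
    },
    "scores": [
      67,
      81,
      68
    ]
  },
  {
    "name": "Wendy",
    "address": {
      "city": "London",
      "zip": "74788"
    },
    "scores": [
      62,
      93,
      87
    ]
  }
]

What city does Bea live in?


Path: records[2].address.city
Value: Vienna

ANSWER: Vienna


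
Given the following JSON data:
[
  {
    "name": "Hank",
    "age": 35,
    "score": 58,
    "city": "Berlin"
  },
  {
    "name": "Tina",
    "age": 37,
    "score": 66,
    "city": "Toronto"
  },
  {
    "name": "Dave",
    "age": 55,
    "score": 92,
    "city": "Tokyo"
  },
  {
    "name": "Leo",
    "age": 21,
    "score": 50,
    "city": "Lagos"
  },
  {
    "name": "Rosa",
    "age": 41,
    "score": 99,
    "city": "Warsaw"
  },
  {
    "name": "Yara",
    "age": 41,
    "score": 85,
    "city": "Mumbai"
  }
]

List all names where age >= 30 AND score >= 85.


Checking both conditions:
  Hank (age=35, score=58) -> no
  Tina (age=37, score=66) -> no
  Dave (age=55, score=92) -> YES
  Leo (age=21, score=50) -> no
  Rosa (age=41, score=99) -> YES
  Yara (age=41, score=85) -> YES


ANSWER: Dave, Rosa, Yara


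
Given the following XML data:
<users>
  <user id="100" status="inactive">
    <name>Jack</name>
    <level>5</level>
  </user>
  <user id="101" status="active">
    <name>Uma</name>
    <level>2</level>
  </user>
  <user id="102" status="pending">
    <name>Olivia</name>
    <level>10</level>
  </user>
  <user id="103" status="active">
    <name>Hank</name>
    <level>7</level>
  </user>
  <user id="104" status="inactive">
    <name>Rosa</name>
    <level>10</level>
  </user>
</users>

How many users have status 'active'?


Counting users with status='active':
  Uma (id=101) -> MATCH
  Hank (id=103) -> MATCH
Count: 2

ANSWER: 2


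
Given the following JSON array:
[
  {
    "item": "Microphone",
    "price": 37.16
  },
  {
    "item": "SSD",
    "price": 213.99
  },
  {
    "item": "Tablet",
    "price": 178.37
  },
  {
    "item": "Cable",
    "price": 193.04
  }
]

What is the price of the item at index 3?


Array index 3 -> Cable
price = 193.04

ANSWER: 193.04


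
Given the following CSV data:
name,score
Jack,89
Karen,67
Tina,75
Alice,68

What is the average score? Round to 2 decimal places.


Scores: 89, 67, 75, 68
Sum = 299
Count = 4
Average = 299 / 4 = 74.75

ANSWER: 74.75


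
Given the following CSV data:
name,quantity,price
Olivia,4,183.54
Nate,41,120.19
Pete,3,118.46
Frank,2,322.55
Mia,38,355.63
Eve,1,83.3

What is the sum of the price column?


Values in 'price' column:
  Row 1: 183.54
  Row 2: 120.19
  Row 3: 118.46
  Row 4: 322.55
  Row 5: 355.63
  Row 6: 83.3
Sum = 183.54 + 120.19 + 118.46 + 322.55 + 355.63 + 83.3 = 1183.67

ANSWER: 1183.67


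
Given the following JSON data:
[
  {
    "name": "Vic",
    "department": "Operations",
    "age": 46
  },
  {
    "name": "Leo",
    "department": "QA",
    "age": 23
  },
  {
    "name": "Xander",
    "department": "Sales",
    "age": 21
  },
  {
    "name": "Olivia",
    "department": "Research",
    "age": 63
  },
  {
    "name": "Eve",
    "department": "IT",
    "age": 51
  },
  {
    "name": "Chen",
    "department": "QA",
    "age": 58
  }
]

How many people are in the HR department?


Scanning records for department = HR
  No matches found
Count: 0

ANSWER: 0


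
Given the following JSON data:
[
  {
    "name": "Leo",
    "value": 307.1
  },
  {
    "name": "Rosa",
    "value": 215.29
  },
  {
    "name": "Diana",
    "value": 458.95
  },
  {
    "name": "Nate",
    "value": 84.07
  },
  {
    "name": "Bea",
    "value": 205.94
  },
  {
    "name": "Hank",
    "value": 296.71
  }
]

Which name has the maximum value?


Comparing values:
  Leo: 307.1
  Rosa: 215.29
  Diana: 458.95
  Nate: 84.07
  Bea: 205.94
  Hank: 296.71
Maximum: Diana (458.95)

ANSWER: Diana


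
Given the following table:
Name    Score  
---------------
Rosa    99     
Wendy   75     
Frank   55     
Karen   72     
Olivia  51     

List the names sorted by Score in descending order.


Sorting by Score (descending):
  Rosa: 99
  Wendy: 75
  Karen: 72
  Frank: 55
  Olivia: 51


ANSWER: Rosa, Wendy, Karen, Frank, Olivia


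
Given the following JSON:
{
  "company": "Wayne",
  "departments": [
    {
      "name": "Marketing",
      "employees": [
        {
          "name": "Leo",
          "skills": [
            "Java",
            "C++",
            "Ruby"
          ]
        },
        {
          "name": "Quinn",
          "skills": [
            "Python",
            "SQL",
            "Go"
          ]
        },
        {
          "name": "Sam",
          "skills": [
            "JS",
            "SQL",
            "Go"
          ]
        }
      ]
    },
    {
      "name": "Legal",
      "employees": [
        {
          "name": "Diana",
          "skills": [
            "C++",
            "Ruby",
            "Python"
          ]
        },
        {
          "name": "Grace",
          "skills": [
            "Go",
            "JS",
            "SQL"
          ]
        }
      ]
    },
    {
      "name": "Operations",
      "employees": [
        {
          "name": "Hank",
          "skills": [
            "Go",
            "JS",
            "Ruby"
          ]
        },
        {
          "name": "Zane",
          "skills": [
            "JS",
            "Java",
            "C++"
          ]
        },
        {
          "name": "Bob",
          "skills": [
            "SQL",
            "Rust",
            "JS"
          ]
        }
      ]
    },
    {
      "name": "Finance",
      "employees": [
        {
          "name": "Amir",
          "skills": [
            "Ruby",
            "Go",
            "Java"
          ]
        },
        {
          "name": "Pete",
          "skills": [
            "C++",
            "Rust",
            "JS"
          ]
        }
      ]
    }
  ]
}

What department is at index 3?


Path: departments[3].name
Value: Finance

ANSWER: Finance


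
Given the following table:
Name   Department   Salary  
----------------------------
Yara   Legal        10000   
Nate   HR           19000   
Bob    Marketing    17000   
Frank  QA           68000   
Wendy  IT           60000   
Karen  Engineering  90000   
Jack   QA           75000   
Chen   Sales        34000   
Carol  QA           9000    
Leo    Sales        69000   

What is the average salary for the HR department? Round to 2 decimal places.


HR department members:
  Nate: 19000
Sum = 19000
Count = 1
Average = 19000 / 1 = 19000.00

ANSWER: 19000.00


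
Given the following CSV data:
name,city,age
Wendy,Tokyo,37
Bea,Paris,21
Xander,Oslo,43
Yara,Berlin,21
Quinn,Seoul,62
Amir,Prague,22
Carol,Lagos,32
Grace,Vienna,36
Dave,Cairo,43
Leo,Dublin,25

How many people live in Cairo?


Scanning city column for 'Cairo':
  Row 9: Dave -> MATCH
Total matches: 1

ANSWER: 1


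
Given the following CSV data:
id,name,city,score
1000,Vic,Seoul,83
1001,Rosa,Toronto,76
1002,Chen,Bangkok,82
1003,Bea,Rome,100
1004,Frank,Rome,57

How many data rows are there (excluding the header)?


Counting rows (excluding header):
Header: id,name,city,score
Data rows: 5

ANSWER: 5


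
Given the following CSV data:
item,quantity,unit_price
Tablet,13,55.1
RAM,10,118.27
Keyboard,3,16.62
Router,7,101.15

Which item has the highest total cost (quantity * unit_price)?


Computing row totals:
  Tablet: 716.3
  RAM: 1182.7
  Keyboard: 49.86
  Router: 708.05
Maximum: RAM (1182.7)

ANSWER: RAM


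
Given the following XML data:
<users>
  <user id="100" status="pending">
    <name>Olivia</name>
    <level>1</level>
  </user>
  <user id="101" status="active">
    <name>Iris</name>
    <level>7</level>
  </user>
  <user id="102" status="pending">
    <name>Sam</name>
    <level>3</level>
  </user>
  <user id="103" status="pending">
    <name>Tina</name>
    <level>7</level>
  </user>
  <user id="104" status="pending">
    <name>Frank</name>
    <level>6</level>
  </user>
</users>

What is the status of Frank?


Finding user with name = Frank
user id="104" status="pending"

ANSWER: pending


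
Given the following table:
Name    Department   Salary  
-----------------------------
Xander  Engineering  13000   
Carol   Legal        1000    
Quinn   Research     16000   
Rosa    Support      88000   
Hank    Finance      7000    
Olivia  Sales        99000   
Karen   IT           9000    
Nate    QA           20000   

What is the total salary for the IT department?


IT department members:
  Karen: 9000
Total = 9000 = 9000

ANSWER: 9000


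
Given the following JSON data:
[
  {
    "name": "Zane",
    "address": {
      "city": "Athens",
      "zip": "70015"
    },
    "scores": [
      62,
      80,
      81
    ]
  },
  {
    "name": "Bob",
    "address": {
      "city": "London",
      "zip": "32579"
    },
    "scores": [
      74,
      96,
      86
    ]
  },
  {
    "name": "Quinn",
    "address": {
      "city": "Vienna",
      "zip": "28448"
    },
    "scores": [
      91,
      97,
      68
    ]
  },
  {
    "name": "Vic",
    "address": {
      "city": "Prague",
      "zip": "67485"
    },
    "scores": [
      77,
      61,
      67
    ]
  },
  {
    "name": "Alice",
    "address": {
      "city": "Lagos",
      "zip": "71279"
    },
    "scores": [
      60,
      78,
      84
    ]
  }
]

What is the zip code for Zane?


Path: records[0].address.zip
Value: 70015

ANSWER: 70015


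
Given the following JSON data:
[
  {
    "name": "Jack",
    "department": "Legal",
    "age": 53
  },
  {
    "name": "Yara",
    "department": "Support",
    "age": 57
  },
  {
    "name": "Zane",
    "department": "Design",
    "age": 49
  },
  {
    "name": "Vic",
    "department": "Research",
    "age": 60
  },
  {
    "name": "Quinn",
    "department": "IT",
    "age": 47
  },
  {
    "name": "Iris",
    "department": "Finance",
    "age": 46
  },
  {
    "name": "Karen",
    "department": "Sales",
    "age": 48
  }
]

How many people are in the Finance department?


Scanning records for department = Finance
  Record 5: Iris
Count: 1

ANSWER: 1


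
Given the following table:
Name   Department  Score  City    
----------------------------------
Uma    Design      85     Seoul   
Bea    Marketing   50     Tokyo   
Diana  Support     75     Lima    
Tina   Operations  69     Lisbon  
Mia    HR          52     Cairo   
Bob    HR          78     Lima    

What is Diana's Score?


Row 3: Diana
Score = 75

ANSWER: 75


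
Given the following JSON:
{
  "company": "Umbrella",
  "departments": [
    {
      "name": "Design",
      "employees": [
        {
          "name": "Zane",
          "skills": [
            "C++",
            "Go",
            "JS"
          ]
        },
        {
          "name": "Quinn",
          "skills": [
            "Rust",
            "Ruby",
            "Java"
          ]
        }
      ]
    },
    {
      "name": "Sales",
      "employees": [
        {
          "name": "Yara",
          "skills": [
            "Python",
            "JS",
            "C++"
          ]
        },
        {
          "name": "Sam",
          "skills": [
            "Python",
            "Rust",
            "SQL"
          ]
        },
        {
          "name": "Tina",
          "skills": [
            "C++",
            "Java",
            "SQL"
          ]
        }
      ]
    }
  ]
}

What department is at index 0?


Path: departments[0].name
Value: Design

ANSWER: Design


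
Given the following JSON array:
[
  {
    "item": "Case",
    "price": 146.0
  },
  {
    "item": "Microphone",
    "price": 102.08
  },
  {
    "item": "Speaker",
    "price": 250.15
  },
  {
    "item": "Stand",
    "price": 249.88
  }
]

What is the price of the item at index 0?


Array index 0 -> Case
price = 146.0

ANSWER: 146.0


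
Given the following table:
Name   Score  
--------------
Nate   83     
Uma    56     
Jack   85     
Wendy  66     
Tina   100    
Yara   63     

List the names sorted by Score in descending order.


Sorting by Score (descending):
  Tina: 100
  Jack: 85
  Nate: 83
  Wendy: 66
  Yara: 63
  Uma: 56


ANSWER: Tina, Jack, Nate, Wendy, Yara, Uma


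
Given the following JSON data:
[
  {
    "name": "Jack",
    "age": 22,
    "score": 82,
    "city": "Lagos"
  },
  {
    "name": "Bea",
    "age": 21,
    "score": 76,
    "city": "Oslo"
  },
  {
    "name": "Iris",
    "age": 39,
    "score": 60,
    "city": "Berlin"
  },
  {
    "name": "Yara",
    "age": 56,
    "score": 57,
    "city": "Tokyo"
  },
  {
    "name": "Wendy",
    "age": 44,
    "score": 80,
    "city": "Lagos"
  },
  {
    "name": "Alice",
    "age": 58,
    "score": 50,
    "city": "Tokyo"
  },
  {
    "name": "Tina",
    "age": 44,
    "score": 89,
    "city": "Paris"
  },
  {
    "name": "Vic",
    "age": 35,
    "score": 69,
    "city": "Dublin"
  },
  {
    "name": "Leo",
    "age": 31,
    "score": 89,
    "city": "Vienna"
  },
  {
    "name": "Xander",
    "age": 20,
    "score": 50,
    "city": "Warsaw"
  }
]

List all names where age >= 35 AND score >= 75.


Checking both conditions:
  Jack (age=22, score=82) -> no
  Bea (age=21, score=76) -> no
  Iris (age=39, score=60) -> no
  Yara (age=56, score=57) -> no
  Wendy (age=44, score=80) -> YES
  Alice (age=58, score=50) -> no
  Tina (age=44, score=89) -> YES
  Vic (age=35, score=69) -> no
  Leo (age=31, score=89) -> no
  Xander (age=20, score=50) -> no


ANSWER: Wendy, Tina


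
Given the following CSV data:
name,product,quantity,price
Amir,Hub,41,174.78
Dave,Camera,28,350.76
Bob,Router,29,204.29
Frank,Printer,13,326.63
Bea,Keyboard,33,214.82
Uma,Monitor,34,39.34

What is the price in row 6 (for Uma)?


Row 6: Uma
Column 'price' = 39.34

ANSWER: 39.34


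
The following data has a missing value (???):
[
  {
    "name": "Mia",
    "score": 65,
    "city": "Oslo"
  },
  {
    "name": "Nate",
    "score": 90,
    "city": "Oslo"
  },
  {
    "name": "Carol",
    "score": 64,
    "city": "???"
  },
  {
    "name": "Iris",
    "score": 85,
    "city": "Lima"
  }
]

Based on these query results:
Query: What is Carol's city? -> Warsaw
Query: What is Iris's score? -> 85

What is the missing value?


The missing value is Carol's city
From query: Carol's city = Warsaw

ANSWER: Warsaw


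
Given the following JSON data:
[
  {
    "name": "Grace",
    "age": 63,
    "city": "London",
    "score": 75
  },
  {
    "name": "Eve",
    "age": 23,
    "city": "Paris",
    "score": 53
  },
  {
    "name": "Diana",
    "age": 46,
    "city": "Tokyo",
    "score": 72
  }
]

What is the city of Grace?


Looking up record where name = Grace
Record index: 0
Field 'city' = London

ANSWER: London


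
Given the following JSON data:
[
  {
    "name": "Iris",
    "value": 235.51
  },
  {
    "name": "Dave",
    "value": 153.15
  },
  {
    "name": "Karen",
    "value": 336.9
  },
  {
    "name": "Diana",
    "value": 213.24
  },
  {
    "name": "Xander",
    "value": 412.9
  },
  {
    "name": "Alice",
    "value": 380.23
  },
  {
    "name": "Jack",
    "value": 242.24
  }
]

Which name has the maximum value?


Comparing values:
  Iris: 235.51
  Dave: 153.15
  Karen: 336.9
  Diana: 213.24
  Xander: 412.9
  Alice: 380.23
  Jack: 242.24
Maximum: Xander (412.9)

ANSWER: Xander


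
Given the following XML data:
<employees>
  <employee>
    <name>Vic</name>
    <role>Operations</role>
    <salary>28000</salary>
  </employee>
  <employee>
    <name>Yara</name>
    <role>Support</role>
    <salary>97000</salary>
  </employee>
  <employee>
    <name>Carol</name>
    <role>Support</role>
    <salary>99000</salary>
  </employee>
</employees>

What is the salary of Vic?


Searching for <employee> with <name>Vic</name>
Found at position 1
<salary>28000</salary>

ANSWER: 28000


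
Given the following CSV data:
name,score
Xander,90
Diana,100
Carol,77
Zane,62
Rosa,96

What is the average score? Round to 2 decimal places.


Scores: 90, 100, 77, 62, 96
Sum = 425
Count = 5
Average = 425 / 5 = 85.00

ANSWER: 85.00


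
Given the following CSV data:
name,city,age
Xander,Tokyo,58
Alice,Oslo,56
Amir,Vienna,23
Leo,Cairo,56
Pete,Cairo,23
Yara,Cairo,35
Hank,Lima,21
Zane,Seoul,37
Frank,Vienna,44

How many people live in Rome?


Scanning city column for 'Rome':
Total matches: 0

ANSWER: 0


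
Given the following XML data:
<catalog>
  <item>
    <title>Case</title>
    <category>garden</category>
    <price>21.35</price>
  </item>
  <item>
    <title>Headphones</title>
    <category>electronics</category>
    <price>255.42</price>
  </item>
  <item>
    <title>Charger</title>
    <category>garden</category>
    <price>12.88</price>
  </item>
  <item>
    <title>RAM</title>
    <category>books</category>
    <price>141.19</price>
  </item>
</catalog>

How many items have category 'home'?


Scanning <item> elements for <category>home</category>:
Count: 0

ANSWER: 0


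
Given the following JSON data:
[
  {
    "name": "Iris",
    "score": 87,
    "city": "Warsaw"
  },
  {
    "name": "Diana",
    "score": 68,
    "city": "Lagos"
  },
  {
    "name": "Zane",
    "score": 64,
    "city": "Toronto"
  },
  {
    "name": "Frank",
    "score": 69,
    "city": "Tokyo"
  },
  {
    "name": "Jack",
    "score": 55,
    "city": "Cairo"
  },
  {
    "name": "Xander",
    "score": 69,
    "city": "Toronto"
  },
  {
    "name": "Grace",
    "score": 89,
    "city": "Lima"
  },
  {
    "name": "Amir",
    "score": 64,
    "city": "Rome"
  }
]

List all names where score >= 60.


Filtering records where score >= 60:
  Iris (score=87) -> YES
  Diana (score=68) -> YES
  Zane (score=64) -> YES
  Frank (score=69) -> YES
  Jack (score=55) -> no
  Xander (score=69) -> YES
  Grace (score=89) -> YES
  Amir (score=64) -> YES


ANSWER: Iris, Diana, Zane, Frank, Xander, Grace, Amir


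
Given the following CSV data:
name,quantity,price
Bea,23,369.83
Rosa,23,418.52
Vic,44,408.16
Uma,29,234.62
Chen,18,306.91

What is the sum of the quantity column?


Values in 'quantity' column:
  Row 1: 23
  Row 2: 23
  Row 3: 44
  Row 4: 29
  Row 5: 18
Sum = 23 + 23 + 44 + 29 + 18 = 137

ANSWER: 137


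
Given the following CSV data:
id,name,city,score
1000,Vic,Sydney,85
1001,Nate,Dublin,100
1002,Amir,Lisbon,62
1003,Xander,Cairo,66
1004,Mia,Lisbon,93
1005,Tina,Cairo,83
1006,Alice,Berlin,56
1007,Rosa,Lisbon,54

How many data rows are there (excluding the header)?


Counting rows (excluding header):
Header: id,name,city,score
Data rows: 8

ANSWER: 8


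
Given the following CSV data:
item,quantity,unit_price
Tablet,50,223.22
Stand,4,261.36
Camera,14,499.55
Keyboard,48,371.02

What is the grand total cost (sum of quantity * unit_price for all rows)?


Computing row totals:
  Tablet: 50 * 223.22 = 11161.0
  Stand: 4 * 261.36 = 1045.44
  Camera: 14 * 499.55 = 6993.7
  Keyboard: 48 * 371.02 = 17808.96
Grand total = 11161.0 + 1045.44 + 6993.7 + 17808.96 = 37009.1

ANSWER: 37009.1


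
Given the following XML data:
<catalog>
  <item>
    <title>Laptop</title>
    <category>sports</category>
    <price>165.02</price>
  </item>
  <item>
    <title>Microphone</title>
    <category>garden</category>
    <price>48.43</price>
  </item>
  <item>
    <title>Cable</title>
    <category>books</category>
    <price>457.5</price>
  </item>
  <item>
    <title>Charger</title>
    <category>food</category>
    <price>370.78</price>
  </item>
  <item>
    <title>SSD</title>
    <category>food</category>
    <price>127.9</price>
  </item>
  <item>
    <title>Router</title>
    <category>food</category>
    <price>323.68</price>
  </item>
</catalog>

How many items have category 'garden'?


Scanning <item> elements for <category>garden</category>:
  Item 2: Microphone -> MATCH
Count: 1

ANSWER: 1


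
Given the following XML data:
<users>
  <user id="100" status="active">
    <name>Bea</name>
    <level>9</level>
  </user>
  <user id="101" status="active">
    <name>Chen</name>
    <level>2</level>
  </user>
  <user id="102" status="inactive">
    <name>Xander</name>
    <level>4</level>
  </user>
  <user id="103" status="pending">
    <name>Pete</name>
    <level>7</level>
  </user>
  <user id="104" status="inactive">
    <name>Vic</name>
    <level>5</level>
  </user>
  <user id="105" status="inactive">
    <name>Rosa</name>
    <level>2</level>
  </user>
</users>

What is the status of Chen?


Finding user with name = Chen
user id="101" status="active"

ANSWER: active


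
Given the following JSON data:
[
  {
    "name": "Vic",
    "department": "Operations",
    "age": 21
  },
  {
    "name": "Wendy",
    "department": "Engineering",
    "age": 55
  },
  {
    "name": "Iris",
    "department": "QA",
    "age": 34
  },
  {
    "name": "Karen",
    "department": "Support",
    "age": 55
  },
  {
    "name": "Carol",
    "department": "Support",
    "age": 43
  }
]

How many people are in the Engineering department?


Scanning records for department = Engineering
  Record 1: Wendy
Count: 1

ANSWER: 1


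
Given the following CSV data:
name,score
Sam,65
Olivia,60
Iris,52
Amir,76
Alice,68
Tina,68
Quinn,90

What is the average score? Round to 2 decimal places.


Scores: 65, 60, 52, 76, 68, 68, 90
Sum = 479
Count = 7
Average = 479 / 7 = 68.43

ANSWER: 68.43


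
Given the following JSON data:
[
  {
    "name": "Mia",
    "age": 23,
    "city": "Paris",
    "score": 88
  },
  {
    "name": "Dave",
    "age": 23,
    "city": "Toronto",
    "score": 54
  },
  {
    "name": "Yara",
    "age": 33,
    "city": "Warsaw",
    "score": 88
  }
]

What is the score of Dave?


Looking up record where name = Dave
Record index: 1
Field 'score' = 54

ANSWER: 54


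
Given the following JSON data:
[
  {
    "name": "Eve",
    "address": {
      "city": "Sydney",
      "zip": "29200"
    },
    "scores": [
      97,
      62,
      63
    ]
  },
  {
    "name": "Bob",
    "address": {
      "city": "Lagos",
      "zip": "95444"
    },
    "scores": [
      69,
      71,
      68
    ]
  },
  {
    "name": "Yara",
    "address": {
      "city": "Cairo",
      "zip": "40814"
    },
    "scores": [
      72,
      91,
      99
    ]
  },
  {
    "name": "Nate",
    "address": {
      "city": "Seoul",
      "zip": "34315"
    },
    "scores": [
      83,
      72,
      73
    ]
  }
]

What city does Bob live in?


Path: records[1].address.city
Value: Lagos

ANSWER: Lagos


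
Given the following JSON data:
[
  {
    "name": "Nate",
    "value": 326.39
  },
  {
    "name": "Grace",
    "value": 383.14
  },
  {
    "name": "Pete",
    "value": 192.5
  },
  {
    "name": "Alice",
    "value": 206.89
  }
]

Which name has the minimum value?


Comparing values:
  Nate: 326.39
  Grace: 383.14
  Pete: 192.5
  Alice: 206.89
Minimum: Pete (192.5)

ANSWER: Pete


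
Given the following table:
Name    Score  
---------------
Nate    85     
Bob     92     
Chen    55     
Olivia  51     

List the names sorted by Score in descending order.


Sorting by Score (descending):
  Bob: 92
  Nate: 85
  Chen: 55
  Olivia: 51


ANSWER: Bob, Nate, Chen, Olivia


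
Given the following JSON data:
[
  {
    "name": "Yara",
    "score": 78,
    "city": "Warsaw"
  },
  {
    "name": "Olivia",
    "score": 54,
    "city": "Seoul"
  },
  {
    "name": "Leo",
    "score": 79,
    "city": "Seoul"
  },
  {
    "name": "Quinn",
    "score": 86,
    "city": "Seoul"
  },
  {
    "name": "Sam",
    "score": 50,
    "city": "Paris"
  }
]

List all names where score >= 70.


Filtering records where score >= 70:
  Yara (score=78) -> YES
  Olivia (score=54) -> no
  Leo (score=79) -> YES
  Quinn (score=86) -> YES
  Sam (score=50) -> no


ANSWER: Yara, Leo, Quinn


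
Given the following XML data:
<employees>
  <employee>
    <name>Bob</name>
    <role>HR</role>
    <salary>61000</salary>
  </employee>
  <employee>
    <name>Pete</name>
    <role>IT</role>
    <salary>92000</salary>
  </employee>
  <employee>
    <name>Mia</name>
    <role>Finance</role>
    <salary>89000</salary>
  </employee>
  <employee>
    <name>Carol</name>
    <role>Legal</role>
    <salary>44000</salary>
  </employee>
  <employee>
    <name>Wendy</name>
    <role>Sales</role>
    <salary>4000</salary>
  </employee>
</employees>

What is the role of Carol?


Searching for <employee> with <name>Carol</name>
Found at position 4
<role>Legal</role>

ANSWER: Legal


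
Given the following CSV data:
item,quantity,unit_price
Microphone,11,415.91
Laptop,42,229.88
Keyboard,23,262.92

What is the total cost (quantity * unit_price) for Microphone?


Row: Microphone
quantity = 11
unit_price = 415.91
total = 11 * 415.91 = 4575.01

ANSWER: 4575.01


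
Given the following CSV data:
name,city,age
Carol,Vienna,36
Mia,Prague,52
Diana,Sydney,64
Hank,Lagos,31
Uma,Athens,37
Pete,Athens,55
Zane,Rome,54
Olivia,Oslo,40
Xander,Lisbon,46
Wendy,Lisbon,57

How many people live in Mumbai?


Scanning city column for 'Mumbai':
Total matches: 0

ANSWER: 0


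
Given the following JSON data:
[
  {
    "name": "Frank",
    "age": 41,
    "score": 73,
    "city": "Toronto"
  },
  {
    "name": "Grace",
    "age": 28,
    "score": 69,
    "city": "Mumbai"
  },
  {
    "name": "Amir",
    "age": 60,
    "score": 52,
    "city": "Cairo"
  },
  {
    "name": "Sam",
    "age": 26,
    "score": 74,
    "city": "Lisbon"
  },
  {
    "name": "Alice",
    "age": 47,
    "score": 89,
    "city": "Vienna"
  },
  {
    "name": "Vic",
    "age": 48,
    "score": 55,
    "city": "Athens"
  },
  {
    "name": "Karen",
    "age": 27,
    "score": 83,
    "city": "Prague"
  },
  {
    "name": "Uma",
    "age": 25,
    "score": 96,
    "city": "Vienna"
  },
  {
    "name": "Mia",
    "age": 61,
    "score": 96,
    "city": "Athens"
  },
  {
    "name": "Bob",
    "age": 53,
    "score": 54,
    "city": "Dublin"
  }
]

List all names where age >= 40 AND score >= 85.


Checking both conditions:
  Frank (age=41, score=73) -> no
  Grace (age=28, score=69) -> no
  Amir (age=60, score=52) -> no
  Sam (age=26, score=74) -> no
  Alice (age=47, score=89) -> YES
  Vic (age=48, score=55) -> no
  Karen (age=27, score=83) -> no
  Uma (age=25, score=96) -> no
  Mia (age=61, score=96) -> YES
  Bob (age=53, score=54) -> no


ANSWER: Alice, Mia
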